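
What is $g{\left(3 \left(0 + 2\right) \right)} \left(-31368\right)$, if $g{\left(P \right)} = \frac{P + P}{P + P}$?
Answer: $-31368$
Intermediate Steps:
$g{\left(P \right)} = 1$ ($g{\left(P \right)} = \frac{2 P}{2 P} = 2 P \frac{1}{2 P} = 1$)
$g{\left(3 \left(0 + 2\right) \right)} \left(-31368\right) = 1 \left(-31368\right) = -31368$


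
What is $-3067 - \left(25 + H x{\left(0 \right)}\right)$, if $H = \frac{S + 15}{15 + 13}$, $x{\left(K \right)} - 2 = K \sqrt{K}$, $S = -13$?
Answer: $- \frac{21645}{7} \approx -3092.1$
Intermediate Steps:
$x{\left(K \right)} = 2 + K^{\frac{3}{2}}$ ($x{\left(K \right)} = 2 + K \sqrt{K} = 2 + K^{\frac{3}{2}}$)
$H = \frac{1}{14}$ ($H = \frac{-13 + 15}{15 + 13} = \frac{2}{28} = 2 \cdot \frac{1}{28} = \frac{1}{14} \approx 0.071429$)
$-3067 - \left(25 + H x{\left(0 \right)}\right) = -3067 - \left(25 + \frac{2 + 0^{\frac{3}{2}}}{14}\right) = -3067 - \left(25 + \frac{2 + 0}{14}\right) = -3067 - \left(25 + \frac{1}{14} \cdot 2\right) = -3067 - \left(25 + \frac{1}{7}\right) = -3067 - \frac{176}{7} = - \frac{21645}{7}$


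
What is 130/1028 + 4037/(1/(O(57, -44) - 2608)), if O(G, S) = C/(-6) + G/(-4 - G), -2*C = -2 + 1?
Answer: -1981435701919/188124 ≈ -1.0533e+7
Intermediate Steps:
C = 1/2 (C = -(-2 + 1)/2 = -1/2*(-1) = 1/2 ≈ 0.50000)
O(G, S) = -1/12 + G/(-4 - G) (O(G, S) = (1/2)/(-6) + G/(-4 - G) = (1/2)*(-1/6) + G/(-4 - G) = -1/12 + G/(-4 - G))
130/1028 + 4037/(1/(O(57, -44) - 2608)) = 130/1028 + 4037/(1/((-4 - 13*57)/(12*(4 + 57)) - 2608)) = 130*(1/1028) + 4037/(1/((1/12)*(-4 - 741)/61 - 2608)) = 65/514 + 4037/(1/((1/12)*(1/61)*(-745) - 2608)) = 65/514 + 4037/(1/(-745/732 - 2608)) = 65/514 + 4037/(1/(-1909801/732)) = 65/514 + 4037/(-732/1909801) = 65/514 + 4037*(-1909801/732) = 65/514 - 7709866637/732 = -1981435701919/188124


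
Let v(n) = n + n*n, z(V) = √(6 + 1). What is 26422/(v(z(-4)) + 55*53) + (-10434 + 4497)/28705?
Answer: 2165481373071/245085500285 - 26422*√7/8538077 ≈ 8.8274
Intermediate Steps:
z(V) = √7
v(n) = n + n²
26422/(v(z(-4)) + 55*53) + (-10434 + 4497)/28705 = 26422/(√7*(1 + √7) + 55*53) + (-10434 + 4497)/28705 = 26422/(√7*(1 + √7) + 2915) - 5937*1/28705 = 26422/(2915 + √7*(1 + √7)) - 5937/28705 = -5937/28705 + 26422/(2915 + √7*(1 + √7))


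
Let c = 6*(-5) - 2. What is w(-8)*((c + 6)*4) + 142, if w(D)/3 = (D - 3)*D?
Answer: -27314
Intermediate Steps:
c = -32 (c = -30 - 2 = -32)
w(D) = 3*D*(-3 + D) (w(D) = 3*((D - 3)*D) = 3*((-3 + D)*D) = 3*(D*(-3 + D)) = 3*D*(-3 + D))
w(-8)*((c + 6)*4) + 142 = (3*(-8)*(-3 - 8))*((-32 + 6)*4) + 142 = (3*(-8)*(-11))*(-26*4) + 142 = 264*(-104) + 142 = -27456 + 142 = -27314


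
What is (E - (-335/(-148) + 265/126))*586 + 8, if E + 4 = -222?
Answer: -629308831/4662 ≈ -1.3499e+5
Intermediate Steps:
E = -226 (E = -4 - 222 = -226)
(E - (-335/(-148) + 265/126))*586 + 8 = (-226 - (-335/(-148) + 265/126))*586 + 8 = (-226 - (-335*(-1/148) + 265*(1/126)))*586 + 8 = (-226 - (335/148 + 265/126))*586 + 8 = (-226 - 1*40715/9324)*586 + 8 = (-226 - 40715/9324)*586 + 8 = -2147939/9324*586 + 8 = -629346127/4662 + 8 = -629308831/4662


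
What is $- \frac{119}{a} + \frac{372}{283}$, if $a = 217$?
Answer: $\frac{6721}{8773} \approx 0.7661$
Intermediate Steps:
$- \frac{119}{a} + \frac{372}{283} = - \frac{119}{217} + \frac{372}{283} = \left(-119\right) \frac{1}{217} + 372 \cdot \frac{1}{283} = - \frac{17}{31} + \frac{372}{283} = \frac{6721}{8773}$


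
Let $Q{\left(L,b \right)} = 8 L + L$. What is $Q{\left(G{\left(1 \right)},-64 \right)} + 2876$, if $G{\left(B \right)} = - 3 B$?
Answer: $2849$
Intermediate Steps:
$Q{\left(L,b \right)} = 9 L$
$Q{\left(G{\left(1 \right)},-64 \right)} + 2876 = 9 \left(\left(-3\right) 1\right) + 2876 = 9 \left(-3\right) + 2876 = -27 + 2876 = 2849$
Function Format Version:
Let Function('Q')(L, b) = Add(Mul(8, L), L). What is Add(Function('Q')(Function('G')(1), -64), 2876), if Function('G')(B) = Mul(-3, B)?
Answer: 2849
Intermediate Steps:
Function('Q')(L, b) = Mul(9, L)
Add(Function('Q')(Function('G')(1), -64), 2876) = Add(Mul(9, Mul(-3, 1)), 2876) = Add(Mul(9, -3), 2876) = Add(-27, 2876) = 2849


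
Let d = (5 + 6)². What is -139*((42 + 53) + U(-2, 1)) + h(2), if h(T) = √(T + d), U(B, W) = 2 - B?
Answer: -13761 + √123 ≈ -13750.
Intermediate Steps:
d = 121 (d = 11² = 121)
h(T) = √(121 + T) (h(T) = √(T + 121) = √(121 + T))
-139*((42 + 53) + U(-2, 1)) + h(2) = -139*((42 + 53) + (2 - 1*(-2))) + √(121 + 2) = -139*(95 + (2 + 2)) + √123 = -139*(95 + 4) + √123 = -139*99 + √123 = -13761 + √123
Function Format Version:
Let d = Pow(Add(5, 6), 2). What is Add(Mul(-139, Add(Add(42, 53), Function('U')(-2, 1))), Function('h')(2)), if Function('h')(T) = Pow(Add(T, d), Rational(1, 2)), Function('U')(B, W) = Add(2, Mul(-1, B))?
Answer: Add(-13761, Pow(123, Rational(1, 2))) ≈ -13750.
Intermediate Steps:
d = 121 (d = Pow(11, 2) = 121)
Function('h')(T) = Pow(Add(121, T), Rational(1, 2)) (Function('h')(T) = Pow(Add(T, 121), Rational(1, 2)) = Pow(Add(121, T), Rational(1, 2)))
Add(Mul(-139, Add(Add(42, 53), Function('U')(-2, 1))), Function('h')(2)) = Add(Mul(-139, Add(Add(42, 53), Add(2, Mul(-1, -2)))), Pow(Add(121, 2), Rational(1, 2))) = Add(Mul(-139, Add(95, Add(2, 2))), Pow(123, Rational(1, 2))) = Add(Mul(-139, Add(95, 4)), Pow(123, Rational(1, 2))) = Add(Mul(-139, 99), Pow(123, Rational(1, 2))) = Add(-13761, Pow(123, Rational(1, 2)))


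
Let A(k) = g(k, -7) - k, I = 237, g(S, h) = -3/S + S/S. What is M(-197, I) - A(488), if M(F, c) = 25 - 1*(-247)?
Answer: 370395/488 ≈ 759.01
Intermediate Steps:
g(S, h) = 1 - 3/S (g(S, h) = -3/S + 1 = 1 - 3/S)
M(F, c) = 272 (M(F, c) = 25 + 247 = 272)
A(k) = -k + (-3 + k)/k (A(k) = (-3 + k)/k - k = -k + (-3 + k)/k)
M(-197, I) - A(488) = 272 - (1 - 1*488 - 3/488) = 272 - (1 - 488 - 3*1/488) = 272 - (1 - 488 - 3/488) = 272 - 1*(-237659/488) = 272 + 237659/488 = 370395/488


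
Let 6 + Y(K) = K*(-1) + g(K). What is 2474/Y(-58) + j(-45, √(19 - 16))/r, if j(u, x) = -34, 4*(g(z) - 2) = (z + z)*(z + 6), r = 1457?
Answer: 1775755/1137917 ≈ 1.5605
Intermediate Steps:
g(z) = 2 + z*(6 + z)/2 (g(z) = 2 + ((z + z)*(z + 6))/4 = 2 + ((2*z)*(6 + z))/4 = 2 + (2*z*(6 + z))/4 = 2 + z*(6 + z)/2)
Y(K) = -4 + K²/2 + 2*K (Y(K) = -6 + (K*(-1) + (2 + K²/2 + 3*K)) = -6 + (-K + (2 + K²/2 + 3*K)) = -6 + (2 + K²/2 + 2*K) = -4 + K²/2 + 2*K)
2474/Y(-58) + j(-45, √(19 - 16))/r = 2474/(-4 + (½)*(-58)² + 2*(-58)) - 34/1457 = 2474/(-4 + (½)*3364 - 116) - 34*1/1457 = 2474/(-4 + 1682 - 116) - 34/1457 = 2474/1562 - 34/1457 = 2474*(1/1562) - 34/1457 = 1237/781 - 34/1457 = 1775755/1137917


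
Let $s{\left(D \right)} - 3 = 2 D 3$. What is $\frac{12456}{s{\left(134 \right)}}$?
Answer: $\frac{4152}{269} \approx 15.435$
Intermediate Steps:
$s{\left(D \right)} = 3 + 6 D$ ($s{\left(D \right)} = 3 + 2 D 3 = 3 + 6 D$)
$\frac{12456}{s{\left(134 \right)}} = \frac{12456}{3 + 6 \cdot 134} = \frac{12456}{3 + 804} = \frac{12456}{807} = 12456 \cdot \frac{1}{807} = \frac{4152}{269}$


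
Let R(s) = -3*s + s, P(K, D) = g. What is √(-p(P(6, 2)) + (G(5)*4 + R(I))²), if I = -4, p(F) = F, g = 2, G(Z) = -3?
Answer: √14 ≈ 3.7417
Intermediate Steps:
P(K, D) = 2
R(s) = -2*s
√(-p(P(6, 2)) + (G(5)*4 + R(I))²) = √(-1*2 + (-3*4 - 2*(-4))²) = √(-2 + (-12 + 8)²) = √(-2 + (-4)²) = √(-2 + 16) = √14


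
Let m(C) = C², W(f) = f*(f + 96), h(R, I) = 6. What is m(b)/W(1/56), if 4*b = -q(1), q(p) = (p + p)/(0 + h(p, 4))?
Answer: 196/48393 ≈ 0.0040502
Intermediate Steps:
W(f) = f*(96 + f)
q(p) = p/3 (q(p) = (p + p)/(0 + 6) = (2*p)/6 = (2*p)*(⅙) = p/3)
b = -1/12 (b = (-1/3)/4 = (-1*⅓)/4 = (¼)*(-⅓) = -1/12 ≈ -0.083333)
m(b)/W(1/56) = (-1/12)²/(((96 + 1/56)/56)) = 1/(144*(((96 + 1/56)/56))) = 1/(144*(((1/56)*(5377/56)))) = 1/(144*(5377/3136)) = (1/144)*(3136/5377) = 196/48393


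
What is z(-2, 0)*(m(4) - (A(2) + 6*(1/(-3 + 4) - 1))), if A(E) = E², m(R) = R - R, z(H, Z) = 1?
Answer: -4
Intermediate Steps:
m(R) = 0
z(-2, 0)*(m(4) - (A(2) + 6*(1/(-3 + 4) - 1))) = 1*(0 - (2² + 6*(1/(-3 + 4) - 1))) = 1*(0 - (4 + 6*(1/1 - 1))) = 1*(0 - (4 + 6*(1 - 1))) = 1*(0 - (4 + 6*0)) = 1*(0 - (4 + 0)) = 1*(0 - 1*4) = 1*(0 - 4) = 1*(-4) = -4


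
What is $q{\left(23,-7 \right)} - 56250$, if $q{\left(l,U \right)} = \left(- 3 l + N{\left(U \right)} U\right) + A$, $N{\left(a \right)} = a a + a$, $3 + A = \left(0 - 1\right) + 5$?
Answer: $-56612$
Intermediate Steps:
$A = 1$ ($A = -3 + \left(\left(0 - 1\right) + 5\right) = -3 + \left(-1 + 5\right) = -3 + 4 = 1$)
$N{\left(a \right)} = a + a^{2}$ ($N{\left(a \right)} = a^{2} + a = a + a^{2}$)
$q{\left(l,U \right)} = 1 - 3 l + U^{2} \left(1 + U\right)$ ($q{\left(l,U \right)} = \left(- 3 l + U \left(1 + U\right) U\right) + 1 = \left(- 3 l + U^{2} \left(1 + U\right)\right) + 1 = 1 - 3 l + U^{2} \left(1 + U\right)$)
$q{\left(23,-7 \right)} - 56250 = \left(1 - 69 + \left(-7\right)^{2} \left(1 - 7\right)\right) - 56250 = \left(1 - 69 + 49 \left(-6\right)\right) - 56250 = \left(1 - 69 - 294\right) - 56250 = -362 - 56250 = -56612$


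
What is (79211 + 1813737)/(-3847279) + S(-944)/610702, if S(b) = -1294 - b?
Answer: -578686838573/1174770489929 ≈ -0.49260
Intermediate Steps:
(79211 + 1813737)/(-3847279) + S(-944)/610702 = (79211 + 1813737)/(-3847279) + (-1294 - 1*(-944))/610702 = 1892948*(-1/3847279) + (-1294 + 944)*(1/610702) = -1892948/3847279 - 350*1/610702 = -1892948/3847279 - 175/305351 = -578686838573/1174770489929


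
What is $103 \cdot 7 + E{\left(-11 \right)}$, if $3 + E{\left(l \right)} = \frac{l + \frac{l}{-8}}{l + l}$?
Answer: $\frac{11495}{16} \approx 718.44$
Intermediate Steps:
$E{\left(l \right)} = - \frac{41}{16}$ ($E{\left(l \right)} = -3 + \frac{l + \frac{l}{-8}}{l + l} = -3 + \frac{l + l \left(- \frac{1}{8}\right)}{2 l} = -3 + \left(l - \frac{l}{8}\right) \frac{1}{2 l} = -3 + \frac{7 l}{8} \frac{1}{2 l} = -3 + \frac{7}{16} = - \frac{41}{16}$)
$103 \cdot 7 + E{\left(-11 \right)} = 103 \cdot 7 - \frac{41}{16} = 721 - \frac{41}{16} = \frac{11495}{16}$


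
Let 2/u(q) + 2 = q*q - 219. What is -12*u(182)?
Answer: -24/32903 ≈ -0.00072942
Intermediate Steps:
u(q) = 2/(-221 + q²) (u(q) = 2/(-2 + (q*q - 219)) = 2/(-2 + (q² - 219)) = 2/(-2 + (-219 + q²)) = 2/(-221 + q²))
-12*u(182) = -24/(-221 + 182²) = -24/(-221 + 33124) = -24/32903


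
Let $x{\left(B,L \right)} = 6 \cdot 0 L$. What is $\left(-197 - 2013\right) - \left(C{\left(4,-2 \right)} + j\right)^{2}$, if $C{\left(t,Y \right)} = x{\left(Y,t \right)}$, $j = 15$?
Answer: $-2435$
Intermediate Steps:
$x{\left(B,L \right)} = 0$ ($x{\left(B,L \right)} = 0 L = 0$)
$C{\left(t,Y \right)} = 0$
$\left(-197 - 2013\right) - \left(C{\left(4,-2 \right)} + j\right)^{2} = \left(-197 - 2013\right) - \left(0 + 15\right)^{2} = \left(-197 - 2013\right) - 15^{2} = \left(-197 - 2013\right) - 225 = -2210 - 225 = -2435$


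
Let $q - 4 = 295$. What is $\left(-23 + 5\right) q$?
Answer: $-5382$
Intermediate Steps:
$q = 299$ ($q = 4 + 295 = 299$)
$\left(-23 + 5\right) q = \left(-23 + 5\right) 299 = \left(-18\right) 299 = -5382$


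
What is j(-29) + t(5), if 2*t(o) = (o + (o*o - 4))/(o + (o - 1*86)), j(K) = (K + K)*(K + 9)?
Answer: 88147/76 ≈ 1159.8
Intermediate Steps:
j(K) = 2*K*(9 + K) (j(K) = (2*K)*(9 + K) = 2*K*(9 + K))
t(o) = (-4 + o + o²)/(2*(-86 + 2*o)) (t(o) = ((o + (o*o - 4))/(o + (o - 1*86)))/2 = ((o + (o² - 4))/(o + (o - 86)))/2 = ((o + (-4 + o²))/(o + (-86 + o)))/2 = ((-4 + o + o²)/(-86 + 2*o))/2 = (-4 + o + o²)/(2*(-86 + 2*o)))
j(-29) + t(5) = 2*(-29)*(9 - 29) + (-4 + 5 + 5²)/(4*(-43 + 5)) = 2*(-29)*(-20) + (¼)*(-4 + 5 + 25)/(-38) = 1160 + (¼)*(-1/38)*26 = 1160 - 13/76 = 88147/76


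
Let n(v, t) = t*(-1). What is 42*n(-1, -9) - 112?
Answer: 266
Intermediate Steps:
n(v, t) = -t
42*n(-1, -9) - 112 = 42*(-1*(-9)) - 112 = 42*9 - 112 = 378 - 112 = 266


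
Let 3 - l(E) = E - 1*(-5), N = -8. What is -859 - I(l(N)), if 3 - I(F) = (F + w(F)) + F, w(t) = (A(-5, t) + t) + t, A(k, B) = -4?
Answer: -842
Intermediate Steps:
w(t) = -4 + 2*t (w(t) = (-4 + t) + t = -4 + 2*t)
l(E) = -2 - E (l(E) = 3 - (E - 1*(-5)) = 3 - (E + 5) = 3 - (5 + E) = 3 + (-5 - E) = -2 - E)
I(F) = 7 - 4*F (I(F) = 3 - ((F + (-4 + 2*F)) + F) = 3 - ((-4 + 3*F) + F) = 3 - (-4 + 4*F) = 3 + (4 - 4*F) = 7 - 4*F)
-859 - I(l(N)) = -859 - (7 - 4*(-2 - 1*(-8))) = -859 - (7 - 4*(-2 + 8)) = -859 - (7 - 4*6) = -859 - (7 - 24) = -859 - 1*(-17) = -859 + 17 = -842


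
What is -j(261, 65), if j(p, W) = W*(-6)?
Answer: 390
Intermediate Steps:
j(p, W) = -6*W
-j(261, 65) = -(-6)*65 = -1*(-390) = 390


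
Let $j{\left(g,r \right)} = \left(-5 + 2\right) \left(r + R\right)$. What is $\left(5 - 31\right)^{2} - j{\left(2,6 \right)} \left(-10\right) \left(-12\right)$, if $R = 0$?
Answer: $2836$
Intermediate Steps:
$j{\left(g,r \right)} = - 3 r$ ($j{\left(g,r \right)} = \left(-5 + 2\right) \left(r + 0\right) = - 3 r$)
$\left(5 - 31\right)^{2} - j{\left(2,6 \right)} \left(-10\right) \left(-12\right) = \left(5 - 31\right)^{2} - \left(-3\right) 6 \left(-10\right) \left(-12\right) = \left(-26\right)^{2} - \left(-18\right) \left(-10\right) \left(-12\right) = 676 - 180 \left(-12\right) = 676 - -2160 = 676 + 2160 = 2836$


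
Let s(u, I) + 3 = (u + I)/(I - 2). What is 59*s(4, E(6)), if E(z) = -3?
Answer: -944/5 ≈ -188.80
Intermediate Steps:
s(u, I) = -3 + (I + u)/(-2 + I) (s(u, I) = -3 + (u + I)/(I - 2) = -3 + (I + u)/(-2 + I))
59*s(4, E(6)) = 59*((6 + 4 - 2*(-3))/(-2 - 3)) = 59*((6 + 4 + 6)/(-5)) = 59*(-1/5*16) = 59*(-16/5) = -944/5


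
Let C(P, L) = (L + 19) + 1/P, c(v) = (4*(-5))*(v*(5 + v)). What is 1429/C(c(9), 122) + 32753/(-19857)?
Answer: 59868882353/7055569383 ≈ 8.4853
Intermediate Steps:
c(v) = -20*v*(5 + v)
C(P, L) = 19 + L + 1/P (C(P, L) = (19 + L) + 1/P = 19 + L + 1/P)
1429/C(c(9), 122) + 32753/(-19857) = 1429/(19 + 122 + 1/(-20*9*(5 + 9))) + 32753/(-19857) = 1429/(19 + 122 + 1/(-20*9*14)) + 32753*(-1/19857) = 1429/(19 + 122 + 1/(-2520)) - 32753/19857 = 1429/(19 + 122 - 1/2520) - 32753/19857 = 1429/(355319/2520) - 32753/19857 = 1429*(2520/355319) - 32753/19857 = 3601080/355319 - 32753/19857 = 59868882353/7055569383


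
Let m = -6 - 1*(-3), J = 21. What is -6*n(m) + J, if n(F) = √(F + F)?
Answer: 21 - 6*I*√6 ≈ 21.0 - 14.697*I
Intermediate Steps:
m = -3 (m = -6 + 3 = -3)
n(F) = √2*√F (n(F) = √(2*F) = √2*√F)
-6*n(m) + J = -6*√2*√(-3) + 21 = -6*√2*I*√3 + 21 = -6*I*√6 + 21 = 21 - 6*I*√6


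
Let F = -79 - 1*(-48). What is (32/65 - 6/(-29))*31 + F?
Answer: -17577/1885 ≈ -9.3247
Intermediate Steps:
F = -31 (F = -79 + 48 = -31)
(32/65 - 6/(-29))*31 + F = (32/65 - 6/(-29))*31 - 31 = (32*(1/65) - 6*(-1/29))*31 - 31 = (32/65 + 6/29)*31 - 31 = (1318/1885)*31 - 31 = 40858/1885 - 31 = -17577/1885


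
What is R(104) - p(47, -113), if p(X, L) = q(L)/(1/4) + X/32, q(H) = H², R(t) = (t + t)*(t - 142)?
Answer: -1887407/32 ≈ -58982.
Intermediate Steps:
R(t) = 2*t*(-142 + t) (R(t) = (2*t)*(-142 + t) = 2*t*(-142 + t))
p(X, L) = 4*L² + X/32 (p(X, L) = L²/(1/4) + X/32 = L²/(¼) + X*(1/32) = L²*4 + X/32 = 4*L² + X/32)
R(104) - p(47, -113) = 2*104*(-142 + 104) - (4*(-113)² + (1/32)*47) = 2*104*(-38) - (4*12769 + 47/32) = -7904 - (51076 + 47/32) = -7904 - 1*1634479/32 = -7904 - 1634479/32 = -1887407/32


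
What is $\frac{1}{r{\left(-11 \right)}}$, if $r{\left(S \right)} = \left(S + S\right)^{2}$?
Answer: $\frac{1}{484} \approx 0.0020661$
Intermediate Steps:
$r{\left(S \right)} = 4 S^{2}$ ($r{\left(S \right)} = \left(2 S\right)^{2} = 4 S^{2}$)
$\frac{1}{r{\left(-11 \right)}} = \frac{1}{4 \left(-11\right)^{2}} = \frac{1}{4 \cdot 121} = \frac{1}{484}$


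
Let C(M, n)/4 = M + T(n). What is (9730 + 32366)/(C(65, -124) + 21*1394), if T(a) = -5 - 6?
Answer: 7016/4915 ≈ 1.4275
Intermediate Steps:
T(a) = -11
C(M, n) = -44 + 4*M (C(M, n) = 4*(M - 11) = 4*(-11 + M) = -44 + 4*M)
(9730 + 32366)/(C(65, -124) + 21*1394) = (9730 + 32366)/((-44 + 4*65) + 21*1394) = 42096/((-44 + 260) + 29274) = 42096/(216 + 29274) = 42096/29490 = 42096*(1/29490) = 7016/4915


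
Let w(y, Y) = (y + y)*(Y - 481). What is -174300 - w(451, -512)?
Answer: 721386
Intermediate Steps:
w(y, Y) = 2*y*(-481 + Y) (w(y, Y) = (2*y)*(-481 + Y) = 2*y*(-481 + Y))
-174300 - w(451, -512) = -174300 - 2*451*(-481 - 512) = -174300 - 2*451*(-993) = -174300 - 1*(-895686) = -174300 + 895686 = 721386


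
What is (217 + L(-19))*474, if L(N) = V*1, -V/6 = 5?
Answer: 88638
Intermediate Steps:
V = -30 (V = -6*5 = -30)
L(N) = -30 (L(N) = -30*1 = -30)
(217 + L(-19))*474 = (217 - 30)*474 = 187*474 = 88638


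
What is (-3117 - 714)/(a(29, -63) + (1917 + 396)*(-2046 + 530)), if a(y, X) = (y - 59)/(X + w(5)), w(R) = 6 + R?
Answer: 33202/30389731 ≈ 0.0010925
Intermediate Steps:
a(y, X) = (-59 + y)/(11 + X) (a(y, X) = (y - 59)/(X + (6 + 5)) = (-59 + y)/(X + 11) = (-59 + y)/(11 + X))
(-3117 - 714)/(a(29, -63) + (1917 + 396)*(-2046 + 530)) = (-3117 - 714)/((-59 + 29)/(11 - 63) + (1917 + 396)*(-2046 + 530)) = -3831/(-30/(-52) + 2313*(-1516)) = -3831/(-1/52*(-30) - 3506508) = -3831/(15/26 - 3506508) = -3831/(-91169193/26) = -3831*(-26/91169193) = 33202/30389731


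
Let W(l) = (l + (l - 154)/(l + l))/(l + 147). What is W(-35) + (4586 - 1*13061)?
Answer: -9492323/1120 ≈ -8475.3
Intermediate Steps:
W(l) = (l + (-154 + l)/(2*l))/(147 + l) (W(l) = (l + (-154 + l)/((2*l)))/(147 + l) = (l + (-154 + l)*(1/(2*l)))/(147 + l) = (l + (-154 + l)/(2*l))/(147 + l))
W(-35) + (4586 - 1*13061) = (-77 + (-35)² + (½)*(-35))/((-35)*(147 - 35)) + (4586 - 1*13061) = -1/35*(-77 + 1225 - 35/2)/112 + (4586 - 13061) = -1/35*1/112*2261/2 - 8475 = -323/1120 - 8475 = -9492323/1120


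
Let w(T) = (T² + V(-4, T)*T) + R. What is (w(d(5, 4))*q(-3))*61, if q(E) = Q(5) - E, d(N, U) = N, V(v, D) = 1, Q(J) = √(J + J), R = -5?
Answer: 4575 + 1525*√10 ≈ 9397.5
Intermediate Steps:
Q(J) = √2*√J (Q(J) = √(2*J) = √2*√J)
w(T) = -5 + T + T² (w(T) = (T² + 1*T) - 5 = (T² + T) - 5 = (T + T²) - 5 = -5 + T + T²)
q(E) = √10 - E (q(E) = √2*√5 - E = √10 - E)
(w(d(5, 4))*q(-3))*61 = ((-5 + 5 + 5²)*(√10 - 1*(-3)))*61 = ((-5 + 5 + 25)*(√10 + 3))*61 = (25*(3 + √10))*61 = (75 + 25*√10)*61 = 4575 + 1525*√10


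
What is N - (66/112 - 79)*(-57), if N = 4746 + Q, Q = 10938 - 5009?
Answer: 347513/56 ≈ 6205.6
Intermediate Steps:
Q = 5929
N = 10675 (N = 4746 + 5929 = 10675)
N - (66/112 - 79)*(-57) = 10675 - (66/112 - 79)*(-57) = 10675 - (66*(1/112) - 79)*(-57) = 10675 - (33/56 - 79)*(-57) = 10675 - (-4391)*(-57)/56 = 10675 - 1*250287/56 = 10675 - 250287/56 = 347513/56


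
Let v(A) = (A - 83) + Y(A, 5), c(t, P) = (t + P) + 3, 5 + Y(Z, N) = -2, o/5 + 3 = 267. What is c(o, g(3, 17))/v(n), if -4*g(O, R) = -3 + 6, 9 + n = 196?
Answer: 5289/388 ≈ 13.631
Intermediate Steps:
o = 1320 (o = -15 + 5*267 = -15 + 1335 = 1320)
Y(Z, N) = -7 (Y(Z, N) = -5 - 2 = -7)
n = 187 (n = -9 + 196 = 187)
g(O, R) = -3/4 (g(O, R) = -(-3 + 6)/4 = -1/4*3 = -3/4)
c(t, P) = 3 + P + t (c(t, P) = (P + t) + 3 = 3 + P + t)
v(A) = -90 + A (v(A) = (A - 83) - 7 = (-83 + A) - 7 = -90 + A)
c(o, g(3, 17))/v(n) = (3 - 3/4 + 1320)/(-90 + 187) = (5289/4)/97 = (5289/4)*(1/97) = 5289/388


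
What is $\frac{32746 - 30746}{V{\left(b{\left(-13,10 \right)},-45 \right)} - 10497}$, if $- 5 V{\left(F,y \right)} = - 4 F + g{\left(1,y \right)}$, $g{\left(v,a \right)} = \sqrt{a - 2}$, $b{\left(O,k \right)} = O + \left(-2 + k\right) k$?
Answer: $- \frac{694375}{3625818} + \frac{625 i \sqrt{47}}{170413446} \approx -0.19151 + 2.5143 \cdot 10^{-5} i$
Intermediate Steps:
$b{\left(O,k \right)} = O + k \left(-2 + k\right)$
$g{\left(v,a \right)} = \sqrt{-2 + a}$
$V{\left(F,y \right)} = - \frac{\sqrt{-2 + y}}{5} + \frac{4 F}{5}$ ($V{\left(F,y \right)} = - \frac{- 4 F + \sqrt{-2 + y}}{5} = - \frac{\sqrt{-2 + y} - 4 F}{5} = - \frac{\sqrt{-2 + y}}{5} + \frac{4 F}{5}$)
$\frac{32746 - 30746}{V{\left(b{\left(-13,10 \right)},-45 \right)} - 10497} = \frac{32746 - 30746}{\left(- \frac{\sqrt{-2 - 45}}{5} + \frac{4 \left(-13 + 10^{2} - 20\right)}{5}\right) - 10497} = \frac{2000}{\left(- \frac{\sqrt{-47}}{5} + \frac{4 \left(-13 + 100 - 20\right)}{5}\right) - 10497} = \frac{2000}{\left(- \frac{i \sqrt{47}}{5} + \frac{4}{5} \cdot 67\right) - 10497} = \frac{2000}{\left(- \frac{i \sqrt{47}}{5} + \frac{268}{5}\right) - 10497} = \frac{2000}{\left(\frac{268}{5} - \frac{i \sqrt{47}}{5}\right) - 10497} = \frac{2000}{- \frac{52217}{5} - \frac{i \sqrt{47}}{5}}$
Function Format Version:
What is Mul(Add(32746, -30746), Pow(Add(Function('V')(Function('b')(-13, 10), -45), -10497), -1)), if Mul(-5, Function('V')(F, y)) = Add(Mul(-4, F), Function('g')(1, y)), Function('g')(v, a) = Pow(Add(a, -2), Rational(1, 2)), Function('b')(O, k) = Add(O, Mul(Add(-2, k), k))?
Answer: Add(Rational(-694375, 3625818), Mul(Rational(625, 170413446), I, Pow(47, Rational(1, 2)))) ≈ Add(-0.19151, Mul(2.5143e-5, I))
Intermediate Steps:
Function('b')(O, k) = Add(O, Mul(k, Add(-2, k)))
Function('g')(v, a) = Pow(Add(-2, a), Rational(1, 2))
Function('V')(F, y) = Add(Mul(Rational(-1, 5), Pow(Add(-2, y), Rational(1, 2))), Mul(Rational(4, 5), F)) (Function('V')(F, y) = Mul(Rational(-1, 5), Add(Mul(-4, F), Pow(Add(-2, y), Rational(1, 2)))) = Mul(Rational(-1, 5), Add(Pow(Add(-2, y), Rational(1, 2)), Mul(-4, F))) = Add(Mul(Rational(-1, 5), Pow(Add(-2, y), Rational(1, 2))), Mul(Rational(4, 5), F)))
Mul(Add(32746, -30746), Pow(Add(Function('V')(Function('b')(-13, 10), -45), -10497), -1)) = Mul(Add(32746, -30746), Pow(Add(Add(Mul(Rational(-1, 5), Pow(Add(-2, -45), Rational(1, 2))), Mul(Rational(4, 5), Add(-13, Pow(10, 2), Mul(-2, 10)))), -10497), -1)) = Mul(2000, Pow(Add(Add(Mul(Rational(-1, 5), Pow(-47, Rational(1, 2))), Mul(Rational(4, 5), Add(-13, 100, -20))), -10497), -1)) = Mul(2000, Pow(Add(Add(Mul(Rational(-1, 5), Mul(I, Pow(47, Rational(1, 2)))), Mul(Rational(4, 5), 67)), -10497), -1)) = Mul(2000, Pow(Add(Add(Mul(Rational(-1, 5), I, Pow(47, Rational(1, 2))), Rational(268, 5)), -10497), -1)) = Mul(2000, Pow(Add(Add(Rational(268, 5), Mul(Rational(-1, 5), I, Pow(47, Rational(1, 2)))), -10497), -1)) = Mul(2000, Pow(Add(Rational(-52217, 5), Mul(Rational(-1, 5), I, Pow(47, Rational(1, 2)))), -1))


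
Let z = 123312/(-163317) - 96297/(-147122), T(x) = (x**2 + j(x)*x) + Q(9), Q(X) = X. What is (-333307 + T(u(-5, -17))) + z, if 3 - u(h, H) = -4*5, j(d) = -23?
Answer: -381348952403227/1144167794 ≈ -3.3330e+5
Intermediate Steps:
u(h, H) = 23 (u(h, H) = 3 - (-4)*5 = 3 - 1*(-20) = 3 + 20 = 23)
T(x) = 9 + x**2 - 23*x (T(x) = (x**2 - 23*x) + 9 = 9 + x**2 - 23*x)
z = -114998615/1144167794 (z = 123312*(-1/163317) - 96297*(-1/147122) = -5872/7777 + 96297/147122 = -114998615/1144167794 ≈ -0.10051)
(-333307 + T(u(-5, -17))) + z = (-333307 + (9 + 23**2 - 23*23)) - 114998615/1144167794 = (-333307 + (9 + 529 - 529)) - 114998615/1144167794 = (-333307 + 9) - 114998615/1144167794 = -333298 - 114998615/1144167794 = -381348952403227/1144167794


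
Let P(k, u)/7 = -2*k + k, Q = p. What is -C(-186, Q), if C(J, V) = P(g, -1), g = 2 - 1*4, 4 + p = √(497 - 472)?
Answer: -14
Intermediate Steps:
p = 1 (p = -4 + √(497 - 472) = -4 + √25 = -4 + 5 = 1)
g = -2 (g = 2 - 4 = -2)
Q = 1
P(k, u) = -7*k (P(k, u) = 7*(-2*k + k) = 7*(-k) = -7*k)
C(J, V) = 14 (C(J, V) = -7*(-2) = 14)
-C(-186, Q) = -1*14 = -14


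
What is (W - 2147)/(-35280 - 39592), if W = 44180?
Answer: -42033/74872 ≈ -0.56140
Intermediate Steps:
(W - 2147)/(-35280 - 39592) = (44180 - 2147)/(-35280 - 39592) = 42033/(-74872) = 42033*(-1/74872) = -42033/74872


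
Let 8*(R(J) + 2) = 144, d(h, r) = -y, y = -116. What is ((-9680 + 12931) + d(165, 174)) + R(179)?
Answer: 3383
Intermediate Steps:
d(h, r) = 116 (d(h, r) = -1*(-116) = 116)
R(J) = 16 (R(J) = -2 + (1/8)*144 = -2 + 18 = 16)
((-9680 + 12931) + d(165, 174)) + R(179) = ((-9680 + 12931) + 116) + 16 = (3251 + 116) + 16 = 3367 + 16 = 3383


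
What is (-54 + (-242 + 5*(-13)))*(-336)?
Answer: 121296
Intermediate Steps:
(-54 + (-242 + 5*(-13)))*(-336) = (-54 + (-242 - 65))*(-336) = (-54 - 307)*(-336) = -361*(-336) = 121296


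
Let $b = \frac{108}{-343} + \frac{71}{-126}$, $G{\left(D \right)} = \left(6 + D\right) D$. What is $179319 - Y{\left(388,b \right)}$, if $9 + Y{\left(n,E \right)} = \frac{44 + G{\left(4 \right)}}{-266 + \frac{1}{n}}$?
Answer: $\frac{18507937488}{103207} \approx 1.7933 \cdot 10^{5}$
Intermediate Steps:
$G{\left(D \right)} = D \left(6 + D\right)$
$b = - \frac{5423}{6174}$ ($b = 108 \left(- \frac{1}{343}\right) + 71 \left(- \frac{1}{126}\right) = - \frac{108}{343} - \frac{71}{126} = - \frac{5423}{6174} \approx -0.87836$)
$Y{\left(n,E \right)} = -9 + \frac{84}{-266 + \frac{1}{n}}$ ($Y{\left(n,E \right)} = -9 + \frac{44 + 4 \left(6 + 4\right)}{-266 + \frac{1}{n}} = -9 + \frac{44 + 4 \cdot 10}{-266 + \frac{1}{n}} = -9 + \frac{44 + 40}{-266 + \frac{1}{n}} = -9 + \frac{84}{-266 + \frac{1}{n}}$)
$179319 - Y{\left(388,b \right)} = 179319 - \frac{3 \left(3 - 320488\right)}{-1 + 266 \cdot 388} = 179319 - \frac{3 \left(3 - 320488\right)}{-1 + 103208} = 179319 - 3 \cdot \frac{1}{103207} \left(-320485\right) = 179319 - - \frac{961455}{103207} = 179319 + \frac{961455}{103207} = \frac{18507937488}{103207}$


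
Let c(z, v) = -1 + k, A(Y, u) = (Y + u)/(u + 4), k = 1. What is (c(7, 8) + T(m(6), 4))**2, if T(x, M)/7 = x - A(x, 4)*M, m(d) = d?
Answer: 49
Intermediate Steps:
A(Y, u) = (Y + u)/(4 + u)
c(z, v) = 0 (c(z, v) = -1 + 1 = 0)
T(x, M) = 7*x - 7*M*(1/2 + x/8) (T(x, M) = 7*(x - (x + 4)/(4 + 4)*M) = 7*(x - (4 + x)/8*M) = 7*(x - (1/2 + x/8)*M) = 7*(x - M*(1/2 + x/8)) = 7*x - 7*M*(1/2 + x/8))
(c(7, 8) + T(m(6), 4))**2 = (0 + (7*6 - 7/8*4*(4 + 6)))**2 = (0 + (42 - 7/8*4*10))**2 = (0 + (42 - 35))**2 = (0 + 7)**2 = 7**2 = 49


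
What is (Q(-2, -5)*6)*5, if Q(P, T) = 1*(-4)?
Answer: -120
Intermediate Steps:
Q(P, T) = -4
(Q(-2, -5)*6)*5 = -4*6*5 = -24*5 = -120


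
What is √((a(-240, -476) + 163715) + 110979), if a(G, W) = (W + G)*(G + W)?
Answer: 5*√31494 ≈ 887.33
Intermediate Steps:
a(G, W) = (G + W)² (a(G, W) = (G + W)*(G + W) = (G + W)²)
√((a(-240, -476) + 163715) + 110979) = √(((-240 - 476)² + 163715) + 110979) = √(((-716)² + 163715) + 110979) = √((512656 + 163715) + 110979) = √(676371 + 110979) = √787350 = 5*√31494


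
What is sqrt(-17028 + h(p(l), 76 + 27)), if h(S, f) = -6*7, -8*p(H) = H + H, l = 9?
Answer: I*sqrt(17070) ≈ 130.65*I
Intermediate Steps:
p(H) = -H/4 (p(H) = -(H + H)/8 = -H/4)
h(S, f) = -42
sqrt(-17028 + h(p(l), 76 + 27)) = sqrt(-17028 - 42) = sqrt(-17070) = I*sqrt(17070)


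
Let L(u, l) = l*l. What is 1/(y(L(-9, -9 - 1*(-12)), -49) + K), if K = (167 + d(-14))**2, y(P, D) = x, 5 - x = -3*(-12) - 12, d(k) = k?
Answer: 1/23390 ≈ 4.2753e-5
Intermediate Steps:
L(u, l) = l**2
x = -19 (x = 5 - (-3*(-12) - 12) = 5 - (36 - 12) = 5 - 1*24 = 5 - 24 = -19)
y(P, D) = -19
K = 23409 (K = (167 - 14)**2 = 153**2 = 23409)
1/(y(L(-9, -9 - 1*(-12)), -49) + K) = 1/(-19 + 23409) = 1/23390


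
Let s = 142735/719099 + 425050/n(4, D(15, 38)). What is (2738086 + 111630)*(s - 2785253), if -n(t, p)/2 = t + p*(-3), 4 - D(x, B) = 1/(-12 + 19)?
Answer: -299455159384753216076/38112247 ≈ -7.8572e+12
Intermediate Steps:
D(x, B) = 27/7 (D(x, B) = 4 - 1/(-12 + 19) = 4 - 1/7 = 4 - 1*⅐ = 4 - ⅐ = 27/7)
n(t, p) = -2*t + 6*p (n(t, p) = -2*(t + p*(-3)) = -2*(t - 3*p) = -2*t + 6*p)
s = 1069793169780/38112247 (s = 142735/719099 + 425050/(-2*4 + 6*(27/7)) = 142735*(1/719099) + 425050/(-8 + 162/7) = 142735/719099 + 425050/(106/7) = 142735/719099 + 425050*(7/106) = 142735/719099 + 1487675/53 = 1069793169780/38112247 ≈ 28070.)
(2738086 + 111630)*(s - 2785253) = (2738086 + 111630)*(1069793169780/38112247 - 2785253) = 2849716*(-105082457123711/38112247) = -299455159384753216076/38112247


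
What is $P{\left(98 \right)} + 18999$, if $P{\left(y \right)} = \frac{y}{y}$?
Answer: $19000$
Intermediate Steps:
$P{\left(y \right)} = 1$
$P{\left(98 \right)} + 18999 = 1 + 18999 = 19000$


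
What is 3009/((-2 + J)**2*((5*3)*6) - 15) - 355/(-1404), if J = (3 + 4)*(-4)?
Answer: 10991437/37900980 ≈ 0.29000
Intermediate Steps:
J = -28 (J = 7*(-4) = -28)
3009/((-2 + J)**2*((5*3)*6) - 15) - 355/(-1404) = 3009/((-2 - 28)**2*((5*3)*6) - 15) - 355/(-1404) = 3009/((-30)**2*(15*6) - 15) - 355*(-1/1404) = 3009/(900*90 - 15) + 355/1404 = 3009/(81000 - 15) + 355/1404 = 3009/80985 + 355/1404 = 3009*(1/80985) + 355/1404 = 1003/26995 + 355/1404 = 10991437/37900980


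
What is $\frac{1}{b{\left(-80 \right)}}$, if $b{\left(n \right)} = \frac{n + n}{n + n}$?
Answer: $1$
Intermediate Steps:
$b{\left(n \right)} = 1$ ($b{\left(n \right)} = \frac{2 n}{2 n} = 2 n \frac{1}{2 n} = 1$)
$\frac{1}{b{\left(-80 \right)}} = 1^{-1} = 1$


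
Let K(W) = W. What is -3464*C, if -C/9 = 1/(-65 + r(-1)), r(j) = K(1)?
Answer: -3897/8 ≈ -487.13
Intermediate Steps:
r(j) = 1
C = 9/64 (C = -9/(-65 + 1) = -9/(-64) = -9*(-1/64) = 9/64 ≈ 0.14063)
-3464*C = -3464*9/64 = -3897/8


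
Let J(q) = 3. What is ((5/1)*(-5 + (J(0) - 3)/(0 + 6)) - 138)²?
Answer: 26569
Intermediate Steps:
((5/1)*(-5 + (J(0) - 3)/(0 + 6)) - 138)² = ((5/1)*(-5 + (3 - 3)/(0 + 6)) - 138)² = ((5*1)*(-5 + 0/6) - 138)² = (5*(-5 + 0*(⅙)) - 138)² = (5*(-5 + 0) - 138)² = (5*(-5) - 138)² = (-25 - 138)² = (-163)² = 26569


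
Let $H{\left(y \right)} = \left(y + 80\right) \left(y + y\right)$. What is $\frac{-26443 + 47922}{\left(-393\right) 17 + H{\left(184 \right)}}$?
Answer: $\frac{21479}{90471} \approx 0.23741$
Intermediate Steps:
$H{\left(y \right)} = 2 y \left(80 + y\right)$ ($H{\left(y \right)} = \left(80 + y\right) 2 y = 2 y \left(80 + y\right)$)
$\frac{-26443 + 47922}{\left(-393\right) 17 + H{\left(184 \right)}} = \frac{-26443 + 47922}{\left(-393\right) 17 + 2 \cdot 184 \left(80 + 184\right)} = \frac{21479}{-6681 + 2 \cdot 184 \cdot 264} = \frac{21479}{-6681 + 97152} = \frac{21479}{90471}$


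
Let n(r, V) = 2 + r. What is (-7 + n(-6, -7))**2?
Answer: 121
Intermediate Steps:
(-7 + n(-6, -7))**2 = (-7 + (2 - 6))**2 = (-7 - 4)**2 = (-11)**2 = 121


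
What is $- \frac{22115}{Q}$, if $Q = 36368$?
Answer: $- \frac{22115}{36368} \approx -0.60809$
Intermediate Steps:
$- \frac{22115}{Q} = - \frac{22115}{36368}$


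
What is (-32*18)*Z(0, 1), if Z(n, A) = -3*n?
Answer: 0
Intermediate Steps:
(-32*18)*Z(0, 1) = (-32*18)*(-3*0) = -576*0 = 0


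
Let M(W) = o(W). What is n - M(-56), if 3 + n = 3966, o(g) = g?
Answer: 4019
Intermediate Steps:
M(W) = W
n = 3963 (n = -3 + 3966 = 3963)
n - M(-56) = 3963 - 1*(-56) = 3963 + 56 = 4019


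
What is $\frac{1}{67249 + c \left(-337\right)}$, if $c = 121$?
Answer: $\frac{1}{26472} \approx 3.7776 \cdot 10^{-5}$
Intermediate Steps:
$\frac{1}{67249 + c \left(-337\right)} = \frac{1}{67249 + 121 \left(-337\right)} = \frac{1}{67249 - 40777} = \frac{1}{26472}$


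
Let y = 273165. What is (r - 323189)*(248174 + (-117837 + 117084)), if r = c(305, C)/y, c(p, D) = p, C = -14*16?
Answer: -4368659296578496/54633 ≈ -7.9964e+10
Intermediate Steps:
C = -224
r = 61/54633 (r = 305/273165 = 305*(1/273165) = 61/54633 ≈ 0.0011165)
(r - 323189)*(248174 + (-117837 + 117084)) = (61/54633 - 323189)*(248174 + (-117837 + 117084)) = -17656784576*(248174 - 753)/54633 = -17656784576/54633*247421 = -4368659296578496/54633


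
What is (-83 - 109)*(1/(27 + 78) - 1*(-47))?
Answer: -315904/35 ≈ -9025.8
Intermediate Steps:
(-83 - 109)*(1/(27 + 78) - 1*(-47)) = -192*(1/105 + 47) = -192*4936/105 = -315904/35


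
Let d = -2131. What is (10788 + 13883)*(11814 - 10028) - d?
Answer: 44064537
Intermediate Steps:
(10788 + 13883)*(11814 - 10028) - d = (10788 + 13883)*(11814 - 10028) - 1*(-2131) = 24671*1786 + 2131 = 44062406 + 2131 = 44064537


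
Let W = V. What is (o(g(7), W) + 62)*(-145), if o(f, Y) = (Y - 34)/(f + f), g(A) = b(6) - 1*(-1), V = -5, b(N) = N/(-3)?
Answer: -23635/2 ≈ -11818.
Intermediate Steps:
b(N) = -N/3 (b(N) = N*(-1/3) = -N/3)
g(A) = -1 (g(A) = -1/3*6 - 1*(-1) = -2 + 1 = -1)
W = -5
o(f, Y) = (-34 + Y)/(2*f) (o(f, Y) = (-34 + Y)/((2*f)) = (-34 + Y)*(1/(2*f)) = (-34 + Y)/(2*f))
(o(g(7), W) + 62)*(-145) = ((1/2)*(-34 - 5)/(-1) + 62)*(-145) = ((1/2)*(-1)*(-39) + 62)*(-145) = (39/2 + 62)*(-145) = (163/2)*(-145) = -23635/2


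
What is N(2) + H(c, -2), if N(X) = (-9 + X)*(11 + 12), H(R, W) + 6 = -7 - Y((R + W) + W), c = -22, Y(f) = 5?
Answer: -179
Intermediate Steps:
H(R, W) = -18 (H(R, W) = -6 + (-7 - 1*5) = -6 + (-7 - 5) = -6 - 12 = -18)
N(X) = -207 + 23*X (N(X) = (-9 + X)*23 = -207 + 23*X)
N(2) + H(c, -2) = (-207 + 23*2) - 18 = (-207 + 46) - 18 = -161 - 18 = -179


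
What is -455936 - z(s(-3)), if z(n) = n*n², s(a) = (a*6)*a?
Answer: -613400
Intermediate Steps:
s(a) = 6*a² (s(a) = (6*a)*a = 6*a²)
z(n) = n³
-455936 - z(s(-3)) = -455936 - (6*(-3)²)³ = -455936 - (6*9)³ = -455936 - 1*54³ = -455936 - 1*157464 = -455936 - 157464 = -613400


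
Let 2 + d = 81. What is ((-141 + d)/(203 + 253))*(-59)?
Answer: 1829/228 ≈ 8.0219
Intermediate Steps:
d = 79 (d = -2 + 81 = 79)
((-141 + d)/(203 + 253))*(-59) = ((-141 + 79)/(203 + 253))*(-59) = -62/456*(-59) = -62*1/456*(-59) = -31/228*(-59) = 1829/228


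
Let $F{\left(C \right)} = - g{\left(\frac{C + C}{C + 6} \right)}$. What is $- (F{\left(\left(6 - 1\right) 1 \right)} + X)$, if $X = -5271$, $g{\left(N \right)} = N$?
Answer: $\frac{57991}{11} \approx 5271.9$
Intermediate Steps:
$F{\left(C \right)} = - \frac{2 C}{6 + C}$ ($F{\left(C \right)} = - \frac{C + C}{C + 6} = - \frac{2 C}{6 + C}$)
$- (F{\left(\left(6 - 1\right) 1 \right)} + X) = - (- \frac{2 \left(6 - 1\right) 1}{6 + \left(6 - 1\right) 1} - 5271) = - (- \frac{2 \cdot 5 \cdot 1}{6 + 5 \cdot 1} - 5271) = - (\left(-2\right) 5 \frac{1}{6 + 5} - 5271) = - (\left(-2\right) 5 \cdot \frac{1}{11} - 5271) = - (- \frac{10}{11} - 5271) = \left(-1\right) \left(- \frac{57991}{11}\right) = \frac{57991}{11}$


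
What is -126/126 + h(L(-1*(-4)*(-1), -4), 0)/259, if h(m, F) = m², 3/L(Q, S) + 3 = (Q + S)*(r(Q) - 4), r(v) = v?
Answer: -963730/963739 ≈ -0.99999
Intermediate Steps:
L(Q, S) = 3/(-3 + (-4 + Q)*(Q + S)) (L(Q, S) = 3/(-3 + (Q + S)*(Q - 4)) = 3/(-3 + (Q + S)*(-4 + Q)) = 3/(-3 + (-4 + Q)*(Q + S)))
-126/126 + h(L(-1*(-4)*(-1), -4), 0)/259 = -126/126 + (3/(-3 + (-1*(-4)*(-1))² - 4*(-1*(-4))*(-1) - 4*(-4) + (-1*(-4)*(-1))*(-4)))²/259 = -126*1/126 + (3/(-3 + (4*(-1))² - 16*(-1) + 16 + (4*(-1))*(-4)))²*(1/259) = -1 + (3/(-3 + (-4)² - 4*(-4) + 16 - 4*(-4)))²*(1/259) = -1 + (3/(-3 + 16 + 16 + 16 + 16))²*(1/259) = -1 + (3/61)²*(1/259) = -1 + (9/3721)*(1/259) = -1 + 9/963739 = -963730/963739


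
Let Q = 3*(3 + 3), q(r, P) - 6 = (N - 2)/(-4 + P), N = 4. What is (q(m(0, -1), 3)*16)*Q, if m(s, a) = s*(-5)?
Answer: 1152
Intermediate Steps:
m(s, a) = -5*s
q(r, P) = 6 + 2/(-4 + P) (q(r, P) = 6 + (4 - 2)/(-4 + P) = 6 + 2/(-4 + P))
Q = 18 (Q = 3*6 = 18)
(q(m(0, -1), 3)*16)*Q = ((2*(-11 + 3*3)/(-4 + 3))*16)*18 = ((2*(-11 + 9)/(-1))*16)*18 = ((2*(-1)*(-2))*16)*18 = (4*16)*18 = 64*18 = 1152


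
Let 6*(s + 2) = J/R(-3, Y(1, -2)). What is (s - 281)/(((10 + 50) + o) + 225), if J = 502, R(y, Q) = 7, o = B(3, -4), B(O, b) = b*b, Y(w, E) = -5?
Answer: -5692/6321 ≈ -0.90049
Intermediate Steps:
B(O, b) = b**2
o = 16 (o = (-4)**2 = 16)
s = 209/21 (s = -2 + (502/7)/6 = -2 + (502*(1/7))/6 = -2 + (1/6)*(502/7) = -2 + 251/21 = 209/21 ≈ 9.9524)
(s - 281)/(((10 + 50) + o) + 225) = (209/21 - 281)/(((10 + 50) + 16) + 225) = -5692/(21*((60 + 16) + 225)) = -5692/(21*(76 + 225)) = -5692/21/301 = -5692/21*1/301 = -5692/6321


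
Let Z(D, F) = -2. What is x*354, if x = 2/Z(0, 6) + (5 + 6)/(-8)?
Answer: -3363/4 ≈ -840.75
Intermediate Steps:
x = -19/8 (x = 2/(-2) + (5 + 6)/(-8) = 2*(-½) + 11*(-⅛) = -1 - 11/8 = -19/8 ≈ -2.3750)
x*354 = -19/8*354 = -3363/4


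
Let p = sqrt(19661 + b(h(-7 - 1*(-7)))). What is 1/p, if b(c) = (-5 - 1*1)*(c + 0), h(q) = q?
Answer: sqrt(19661)/19661 ≈ 0.0071318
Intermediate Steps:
b(c) = -6*c (b(c) = (-5 - 1)*c = -6*c)
p = sqrt(19661) (p = sqrt(19661 - 6*(-7 - 1*(-7))) = sqrt(19661 - 6*(-7 + 7)) = sqrt(19661 - 6*0) = sqrt(19661 + 0) = sqrt(19661) ≈ 140.22)
1/p = 1/(sqrt(19661)) = sqrt(19661)/19661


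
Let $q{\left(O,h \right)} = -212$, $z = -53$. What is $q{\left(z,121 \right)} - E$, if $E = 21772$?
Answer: $-21984$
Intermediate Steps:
$q{\left(z,121 \right)} - E = -212 - 21772 = -21984$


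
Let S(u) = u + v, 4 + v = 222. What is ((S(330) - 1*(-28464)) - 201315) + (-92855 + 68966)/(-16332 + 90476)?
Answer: -12775257521/74144 ≈ -1.7230e+5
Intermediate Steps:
v = 218 (v = -4 + 222 = 218)
S(u) = 218 + u (S(u) = u + 218 = 218 + u)
((S(330) - 1*(-28464)) - 201315) + (-92855 + 68966)/(-16332 + 90476) = (((218 + 330) - 1*(-28464)) - 201315) + (-92855 + 68966)/(-16332 + 90476) = ((548 + 28464) - 201315) - 23889/74144 = (29012 - 201315) - 23889*1/74144 = -172303 - 23889/74144 = -12775257521/74144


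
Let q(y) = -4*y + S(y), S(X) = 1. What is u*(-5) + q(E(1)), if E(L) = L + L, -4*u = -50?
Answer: -139/2 ≈ -69.500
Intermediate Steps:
u = 25/2 (u = -1/4*(-50) = 25/2 ≈ 12.500)
E(L) = 2*L
q(y) = 1 - 4*y (q(y) = -4*y + 1 = 1 - 4*y)
u*(-5) + q(E(1)) = (25/2)*(-5) + (1 - 8) = -125/2 + (1 - 4*2) = -125/2 + (1 - 8) = -125/2 - 7 = -139/2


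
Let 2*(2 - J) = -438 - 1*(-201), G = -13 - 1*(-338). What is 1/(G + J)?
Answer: 2/891 ≈ 0.0022447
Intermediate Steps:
G = 325 (G = -13 + 338 = 325)
J = 241/2 (J = 2 - (-438 - 1*(-201))/2 = 2 - (-438 + 201)/2 = 2 - ½*(-237) = 2 + 237/2 = 241/2 ≈ 120.50)
1/(G + J) = 1/(325 + 241/2) = 1/(891/2) = 2/891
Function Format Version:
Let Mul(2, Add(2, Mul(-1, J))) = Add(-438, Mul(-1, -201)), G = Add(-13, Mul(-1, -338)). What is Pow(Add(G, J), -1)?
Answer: Rational(2, 891) ≈ 0.0022447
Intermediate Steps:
G = 325 (G = Add(-13, 338) = 325)
J = Rational(241, 2) (J = Add(2, Mul(Rational(-1, 2), Add(-438, Mul(-1, -201)))) = Add(2, Mul(Rational(-1, 2), Add(-438, 201))) = Add(2, Mul(Rational(-1, 2), -237)) = Add(2, Rational(237, 2)) = Rational(241, 2) ≈ 120.50)
Pow(Add(G, J), -1) = Pow(Add(325, Rational(241, 2)), -1) = Pow(Rational(891, 2), -1) = Rational(2, 891)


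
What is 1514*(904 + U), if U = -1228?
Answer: -490536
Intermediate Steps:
1514*(904 + U) = 1514*(904 - 1228) = 1514*(-324) = -490536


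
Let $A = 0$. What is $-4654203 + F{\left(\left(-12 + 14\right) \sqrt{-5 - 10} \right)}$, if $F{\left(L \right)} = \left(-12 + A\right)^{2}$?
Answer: $-4654059$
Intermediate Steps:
$F{\left(L \right)} = 144$ ($F{\left(L \right)} = \left(-12 + 0\right)^{2} = \left(-12\right)^{2} = 144$)
$-4654203 + F{\left(\left(-12 + 14\right) \sqrt{-5 - 10} \right)} = -4654203 + 144 = -4654059$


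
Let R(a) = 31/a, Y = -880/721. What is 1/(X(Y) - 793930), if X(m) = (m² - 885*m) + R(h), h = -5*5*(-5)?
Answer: -64980125/51519368376179 ≈ -1.2613e-6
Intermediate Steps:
Y = -880/721 (Y = -880*1/721 = -880/721 ≈ -1.2205)
h = 125 (h = -25*(-5) = 125)
X(m) = 31/125 + m² - 885*m (X(m) = (m² - 885*m) + 31/125 = 31/125 + m² - 885*m)
1/(X(Y) - 793930) = 1/((31/125 + (-880/721)² - 885*(-880/721)) - 793930) = 1/((31/125 + 774400/519841 + 778800/721) - 793930) = 1/(70302265071/64980125 - 793930) = 1/(-51519368376179/64980125) = -64980125/51519368376179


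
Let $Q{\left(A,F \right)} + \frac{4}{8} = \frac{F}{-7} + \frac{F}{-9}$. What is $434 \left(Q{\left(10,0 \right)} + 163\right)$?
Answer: $70525$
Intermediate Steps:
$Q{\left(A,F \right)} = - \frac{1}{2} - \frac{16 F}{63}$ ($Q{\left(A,F \right)} = - \frac{1}{2} + \left(\frac{F}{-7} + \frac{F}{-9}\right) = - \frac{1}{2} + \left(F \left(- \frac{1}{7}\right) + F \left(- \frac{1}{9}\right)\right) = - \frac{1}{2} - \frac{16 F}{63}$)
$434 \left(Q{\left(10,0 \right)} + 163\right) = 434 \left(\left(- \frac{1}{2} - 0\right) + 163\right) = 434 \left(\left(- \frac{1}{2} + 0\right) + 163\right) = 434 \left(- \frac{1}{2} + 163\right) = 434 \cdot \frac{325}{2} = 70525$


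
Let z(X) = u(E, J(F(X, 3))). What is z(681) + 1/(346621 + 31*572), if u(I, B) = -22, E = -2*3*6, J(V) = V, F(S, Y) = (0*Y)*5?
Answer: -8015765/364353 ≈ -22.000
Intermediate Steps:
F(S, Y) = 0 (F(S, Y) = 0*5 = 0)
E = -36 (E = -6*6 = -36)
z(X) = -22
z(681) + 1/(346621 + 31*572) = -22 + 1/(346621 + 31*572) = -22 + 1/(346621 + 17732) = -22 + 1/364353 = -8015765/364353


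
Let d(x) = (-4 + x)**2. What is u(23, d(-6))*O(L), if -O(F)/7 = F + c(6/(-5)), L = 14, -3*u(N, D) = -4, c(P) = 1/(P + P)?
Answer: -1141/9 ≈ -126.78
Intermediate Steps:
c(P) = 1/(2*P)
u(N, D) = 4/3 (u(N, D) = -1/3*(-4) = 4/3)
O(F) = 35/12 - 7*F (O(F) = -7*(F + 1/(2*((6/(-5))))) = -7*(F + 1/(2*((6*(-1/5))))) = -7*(F + 1/(2*(-6/5))) = -7*(F + (1/2)*(-5/6)) = -7*(F - 5/12) = -7*(-5/12 + F) = 35/12 - 7*F)
u(23, d(-6))*O(L) = 4*(35/12 - 7*14)/3 = 4*(35/12 - 98)/3 = (4/3)*(-1141/12) = -1141/9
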